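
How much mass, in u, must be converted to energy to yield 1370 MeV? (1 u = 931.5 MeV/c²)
m = E/c² = 1.471 u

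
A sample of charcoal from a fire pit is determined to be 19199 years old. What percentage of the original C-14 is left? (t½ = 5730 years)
N/N₀ = (1/2)^(t/t½) = 0.09803 = 9.8%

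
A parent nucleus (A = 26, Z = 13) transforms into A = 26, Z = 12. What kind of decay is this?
ΔA = 0, ΔZ = -1 ⇒ beta-plus decay (β⁺) or electron capture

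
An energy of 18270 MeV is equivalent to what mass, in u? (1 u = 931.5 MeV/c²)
m = E/c² = 19.61 u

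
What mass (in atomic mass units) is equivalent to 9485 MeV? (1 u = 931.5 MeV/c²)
m = E/c² = 10.18 u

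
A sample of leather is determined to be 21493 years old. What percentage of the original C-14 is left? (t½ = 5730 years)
N/N₀ = (1/2)^(t/t½) = 0.07428 = 7.43%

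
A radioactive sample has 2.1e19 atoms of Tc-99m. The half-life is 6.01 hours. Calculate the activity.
A = λN = 2.422e18 decays/hour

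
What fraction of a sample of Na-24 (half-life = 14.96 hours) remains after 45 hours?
N/N₀ = (1/2)^(t/t½) = 0.1243 = 12.4%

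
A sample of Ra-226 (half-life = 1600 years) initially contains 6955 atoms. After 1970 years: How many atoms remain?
N = N₀(1/2)^(t/t½) = 2962 atoms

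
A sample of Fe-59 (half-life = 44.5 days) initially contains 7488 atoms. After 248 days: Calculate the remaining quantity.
N = N₀(1/2)^(t/t½) = 157.3 atoms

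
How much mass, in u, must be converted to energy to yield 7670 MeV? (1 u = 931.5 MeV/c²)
m = E/c² = 8.234 u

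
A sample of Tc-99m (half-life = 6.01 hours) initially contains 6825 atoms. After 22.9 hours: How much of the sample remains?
N = N₀(1/2)^(t/t½) = 486.5 atoms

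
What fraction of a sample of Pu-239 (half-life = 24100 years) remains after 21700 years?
N/N₀ = (1/2)^(t/t½) = 0.5357 = 53.6%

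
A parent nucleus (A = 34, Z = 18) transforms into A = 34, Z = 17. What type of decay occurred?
ΔA = 0, ΔZ = -1 ⇒ beta-plus decay (β⁺) or electron capture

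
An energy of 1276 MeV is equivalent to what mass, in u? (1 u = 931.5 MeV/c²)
m = E/c² = 1.37 u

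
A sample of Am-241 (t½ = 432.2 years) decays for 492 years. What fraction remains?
N/N₀ = (1/2)^(t/t½) = 0.4543 = 45.4%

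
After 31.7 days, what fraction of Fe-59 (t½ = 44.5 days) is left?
N/N₀ = (1/2)^(t/t½) = 0.6103 = 61%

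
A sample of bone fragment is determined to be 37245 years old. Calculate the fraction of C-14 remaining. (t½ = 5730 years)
N/N₀ = (1/2)^(t/t½) = 0.01105 = 1.1%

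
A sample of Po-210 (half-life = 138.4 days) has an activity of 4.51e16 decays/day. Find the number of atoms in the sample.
N = A/λ = 9.005e18 atoms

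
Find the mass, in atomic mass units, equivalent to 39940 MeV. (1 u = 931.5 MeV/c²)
m = E/c² = 42.88 u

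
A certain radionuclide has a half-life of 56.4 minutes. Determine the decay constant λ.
λ = ln(2)/t½ = 0.01229 minute⁻¹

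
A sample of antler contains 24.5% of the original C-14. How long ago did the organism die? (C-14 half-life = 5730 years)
Age = t½ × log₂(1/ratio) = 11630 years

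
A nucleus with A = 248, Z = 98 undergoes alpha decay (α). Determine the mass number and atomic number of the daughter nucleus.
Daughter: A = 244, Z = 96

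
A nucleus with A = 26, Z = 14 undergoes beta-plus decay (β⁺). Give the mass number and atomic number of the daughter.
Daughter: A = 26, Z = 13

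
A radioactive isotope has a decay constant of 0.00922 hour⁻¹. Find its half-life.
t½ = ln(2)/λ = 75.18 hours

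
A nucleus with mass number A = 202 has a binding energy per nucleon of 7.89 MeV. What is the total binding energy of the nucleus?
B.E. = 7.89 × 202 = 1594 MeV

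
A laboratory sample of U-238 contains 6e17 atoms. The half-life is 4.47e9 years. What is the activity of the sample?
A = λN = 9.304e7 decays/year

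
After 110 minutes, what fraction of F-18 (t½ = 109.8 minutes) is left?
N/N₀ = (1/2)^(t/t½) = 0.4994 = 49.9%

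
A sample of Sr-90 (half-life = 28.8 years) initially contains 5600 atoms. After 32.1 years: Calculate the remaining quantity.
N = N₀(1/2)^(t/t½) = 2586 atoms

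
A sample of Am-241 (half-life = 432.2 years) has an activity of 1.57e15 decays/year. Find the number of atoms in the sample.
N = A/λ = 9.789e17 atoms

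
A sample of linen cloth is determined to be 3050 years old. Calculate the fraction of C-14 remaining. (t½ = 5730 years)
N/N₀ = (1/2)^(t/t½) = 0.6915 = 69.1%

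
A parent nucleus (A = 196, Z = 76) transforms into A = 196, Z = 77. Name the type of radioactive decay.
ΔA = 0, ΔZ = +1 ⇒ beta-minus decay (β⁻)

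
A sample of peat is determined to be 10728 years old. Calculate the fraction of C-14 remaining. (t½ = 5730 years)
N/N₀ = (1/2)^(t/t½) = 0.2731 = 27.3%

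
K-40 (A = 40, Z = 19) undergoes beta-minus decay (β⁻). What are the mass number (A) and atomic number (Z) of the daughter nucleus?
Daughter: A = 40, Z = 20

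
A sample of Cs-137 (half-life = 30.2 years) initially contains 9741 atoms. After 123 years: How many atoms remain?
N = N₀(1/2)^(t/t½) = 578.8 atoms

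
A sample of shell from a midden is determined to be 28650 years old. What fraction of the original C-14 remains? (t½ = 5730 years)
N/N₀ = (1/2)^(t/t½) = 0.03125 = 3.12%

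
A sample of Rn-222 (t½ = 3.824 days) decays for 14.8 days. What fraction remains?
N/N₀ = (1/2)^(t/t½) = 0.06838 = 6.84%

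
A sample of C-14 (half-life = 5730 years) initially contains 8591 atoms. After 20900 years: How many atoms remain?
N = N₀(1/2)^(t/t½) = 685.6 atoms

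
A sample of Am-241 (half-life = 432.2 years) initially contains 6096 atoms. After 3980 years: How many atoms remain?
N = N₀(1/2)^(t/t½) = 10.3 atoms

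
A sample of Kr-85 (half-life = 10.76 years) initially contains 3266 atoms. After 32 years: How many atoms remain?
N = N₀(1/2)^(t/t½) = 415.7 atoms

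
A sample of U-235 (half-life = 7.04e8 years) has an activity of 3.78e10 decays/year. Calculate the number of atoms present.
N = A/λ = 3.839e19 atoms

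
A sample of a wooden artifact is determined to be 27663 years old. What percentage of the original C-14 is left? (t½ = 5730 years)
N/N₀ = (1/2)^(t/t½) = 0.03521 = 3.52%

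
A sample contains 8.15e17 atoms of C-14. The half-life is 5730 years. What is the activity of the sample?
A = λN = 9.859e13 decays/year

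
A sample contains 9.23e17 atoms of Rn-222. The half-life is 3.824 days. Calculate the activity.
A = λN = 1.673e17 decays/day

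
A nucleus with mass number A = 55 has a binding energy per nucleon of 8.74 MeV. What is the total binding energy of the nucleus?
B.E. = 8.74 × 55 = 480.7 MeV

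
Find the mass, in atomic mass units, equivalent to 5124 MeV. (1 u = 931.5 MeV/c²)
m = E/c² = 5.501 u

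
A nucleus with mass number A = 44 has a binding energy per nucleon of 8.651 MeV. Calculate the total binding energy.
B.E. = 8.651 × 44 = 380.6 MeV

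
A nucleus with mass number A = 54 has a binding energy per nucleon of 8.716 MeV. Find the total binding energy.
B.E. = 8.716 × 54 = 470.7 MeV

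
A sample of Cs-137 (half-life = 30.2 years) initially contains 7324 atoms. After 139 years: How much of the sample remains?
N = N₀(1/2)^(t/t½) = 301.4 atoms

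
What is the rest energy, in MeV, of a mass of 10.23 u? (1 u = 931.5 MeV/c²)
E = mc² = 9529 MeV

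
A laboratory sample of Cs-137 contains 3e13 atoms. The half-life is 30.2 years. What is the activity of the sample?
A = λN = 6.886e11 decays/year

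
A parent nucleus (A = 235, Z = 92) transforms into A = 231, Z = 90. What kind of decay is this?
ΔA = -4, ΔZ = -2 ⇒ alpha decay (α)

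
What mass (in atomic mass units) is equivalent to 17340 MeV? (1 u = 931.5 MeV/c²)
m = E/c² = 18.62 u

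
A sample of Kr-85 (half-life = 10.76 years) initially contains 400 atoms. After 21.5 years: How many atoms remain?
N = N₀(1/2)^(t/t½) = 100.1 atoms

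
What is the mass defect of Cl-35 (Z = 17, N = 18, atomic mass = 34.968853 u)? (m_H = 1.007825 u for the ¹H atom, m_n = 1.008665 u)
Δm = Z·m_H + N·m_n − M = 0.3201 u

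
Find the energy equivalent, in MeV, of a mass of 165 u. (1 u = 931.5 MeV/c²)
E = mc² = 1.537e5 MeV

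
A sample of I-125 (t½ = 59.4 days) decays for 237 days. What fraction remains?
N/N₀ = (1/2)^(t/t½) = 0.06294 = 6.29%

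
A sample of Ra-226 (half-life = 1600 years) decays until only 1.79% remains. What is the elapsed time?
t = t½ × log₂(N₀/N) = 9286 years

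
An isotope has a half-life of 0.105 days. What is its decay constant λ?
λ = ln(2)/t½ = 6.601 day⁻¹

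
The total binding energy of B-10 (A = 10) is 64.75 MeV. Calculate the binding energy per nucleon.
B.E./A = 64.75/10 = 6.475 MeV/nucleon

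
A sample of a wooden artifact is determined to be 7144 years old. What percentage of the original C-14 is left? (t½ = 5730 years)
N/N₀ = (1/2)^(t/t½) = 0.4214 = 42.1%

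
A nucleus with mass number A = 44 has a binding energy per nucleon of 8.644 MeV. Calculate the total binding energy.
B.E. = 8.644 × 44 = 380.3 MeV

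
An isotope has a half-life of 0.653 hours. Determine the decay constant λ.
λ = ln(2)/t½ = 1.061 hour⁻¹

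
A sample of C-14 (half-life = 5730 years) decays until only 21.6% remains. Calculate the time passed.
t = t½ × log₂(N₀/N) = 12670 years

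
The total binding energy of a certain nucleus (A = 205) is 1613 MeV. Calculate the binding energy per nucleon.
B.E./A = 1613/205 = 7.868 MeV/nucleon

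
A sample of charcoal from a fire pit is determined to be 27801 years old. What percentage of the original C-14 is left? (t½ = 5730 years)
N/N₀ = (1/2)^(t/t½) = 0.03463 = 3.46%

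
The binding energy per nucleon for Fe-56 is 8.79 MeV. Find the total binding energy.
B.E. = 8.79 × 56 = 492.2 MeV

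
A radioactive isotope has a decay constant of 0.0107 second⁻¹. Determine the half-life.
t½ = ln(2)/λ = 64.78 seconds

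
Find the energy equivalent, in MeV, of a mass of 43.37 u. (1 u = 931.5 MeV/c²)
E = mc² = 40400 MeV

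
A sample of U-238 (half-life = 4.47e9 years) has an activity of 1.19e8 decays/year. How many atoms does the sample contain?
N = A/λ = 7.674e17 atoms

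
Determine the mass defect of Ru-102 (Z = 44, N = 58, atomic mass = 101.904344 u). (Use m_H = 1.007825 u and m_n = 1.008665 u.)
Δm = Z·m_H + N·m_n − M = 0.9425 u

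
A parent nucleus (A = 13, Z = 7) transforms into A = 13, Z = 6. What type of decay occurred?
ΔA = 0, ΔZ = -1 ⇒ beta-plus decay (β⁺) or electron capture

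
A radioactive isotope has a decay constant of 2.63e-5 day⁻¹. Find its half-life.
t½ = ln(2)/λ = 26360 days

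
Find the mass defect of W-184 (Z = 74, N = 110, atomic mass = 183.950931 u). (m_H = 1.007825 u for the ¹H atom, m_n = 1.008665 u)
Δm = Z·m_H + N·m_n − M = 1.581 u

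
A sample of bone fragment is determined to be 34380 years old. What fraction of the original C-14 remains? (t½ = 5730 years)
N/N₀ = (1/2)^(t/t½) = 0.01562 = 1.56%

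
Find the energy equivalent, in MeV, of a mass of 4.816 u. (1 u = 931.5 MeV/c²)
E = mc² = 4486 MeV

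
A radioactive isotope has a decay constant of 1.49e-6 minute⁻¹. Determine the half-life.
t½ = ln(2)/λ = 4.652e5 minutes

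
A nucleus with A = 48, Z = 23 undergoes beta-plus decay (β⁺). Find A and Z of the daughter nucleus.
Daughter: A = 48, Z = 22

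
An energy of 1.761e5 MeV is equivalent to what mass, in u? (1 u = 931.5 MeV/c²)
m = E/c² = 189 u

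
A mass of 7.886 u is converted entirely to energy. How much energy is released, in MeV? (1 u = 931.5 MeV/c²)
E = mc² = 7346 MeV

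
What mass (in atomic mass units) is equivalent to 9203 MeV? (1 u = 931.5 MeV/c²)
m = E/c² = 9.88 u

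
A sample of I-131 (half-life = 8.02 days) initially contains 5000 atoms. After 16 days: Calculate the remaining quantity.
N = N₀(1/2)^(t/t½) = 1254 atoms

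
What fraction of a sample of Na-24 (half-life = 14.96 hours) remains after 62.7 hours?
N/N₀ = (1/2)^(t/t½) = 0.05474 = 5.47%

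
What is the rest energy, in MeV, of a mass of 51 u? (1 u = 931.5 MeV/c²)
E = mc² = 47510 MeV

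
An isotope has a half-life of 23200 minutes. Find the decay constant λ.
λ = ln(2)/t½ = 2.988e-5 minute⁻¹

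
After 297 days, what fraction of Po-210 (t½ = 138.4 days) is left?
N/N₀ = (1/2)^(t/t½) = 0.2259 = 22.6%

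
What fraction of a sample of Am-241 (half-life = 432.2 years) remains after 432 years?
N/N₀ = (1/2)^(t/t½) = 0.5002 = 50%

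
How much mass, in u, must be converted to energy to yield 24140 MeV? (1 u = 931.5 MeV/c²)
m = E/c² = 25.92 u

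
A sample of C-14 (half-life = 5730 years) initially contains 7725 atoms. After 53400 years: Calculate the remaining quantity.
N = N₀(1/2)^(t/t½) = 12.09 atoms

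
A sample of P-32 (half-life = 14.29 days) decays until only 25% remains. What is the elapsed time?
t = t½ × log₂(N₀/N) = 28.58 days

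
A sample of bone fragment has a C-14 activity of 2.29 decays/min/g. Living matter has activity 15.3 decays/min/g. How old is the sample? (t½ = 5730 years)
Age = t½ × log₂(A₀/A) = 15700 years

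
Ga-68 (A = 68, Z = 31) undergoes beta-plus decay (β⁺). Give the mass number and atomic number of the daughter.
Daughter: A = 68, Z = 30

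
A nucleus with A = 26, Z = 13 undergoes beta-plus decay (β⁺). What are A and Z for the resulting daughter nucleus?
Daughter: A = 26, Z = 12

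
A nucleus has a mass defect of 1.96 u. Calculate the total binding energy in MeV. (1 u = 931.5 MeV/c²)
B.E. = Δm × 931.5 = 1826 MeV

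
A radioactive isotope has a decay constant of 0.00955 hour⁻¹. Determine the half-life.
t½ = ln(2)/λ = 72.58 hours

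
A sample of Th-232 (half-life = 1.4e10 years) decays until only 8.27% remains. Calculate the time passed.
t = t½ × log₂(N₀/N) = 5.034e10 years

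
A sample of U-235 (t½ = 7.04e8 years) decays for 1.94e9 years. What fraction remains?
N/N₀ = (1/2)^(t/t½) = 0.1481 = 14.8%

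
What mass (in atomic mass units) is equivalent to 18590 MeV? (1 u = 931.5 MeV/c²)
m = E/c² = 19.96 u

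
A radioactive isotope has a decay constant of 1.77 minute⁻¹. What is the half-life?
t½ = ln(2)/λ = 0.3916 minutes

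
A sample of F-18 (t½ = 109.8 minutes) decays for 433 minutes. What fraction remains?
N/N₀ = (1/2)^(t/t½) = 0.06499 = 6.5%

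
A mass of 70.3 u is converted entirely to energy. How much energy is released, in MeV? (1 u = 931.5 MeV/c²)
E = mc² = 65480 MeV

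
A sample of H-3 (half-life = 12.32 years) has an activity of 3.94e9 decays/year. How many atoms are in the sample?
N = A/λ = 7.003e10 atoms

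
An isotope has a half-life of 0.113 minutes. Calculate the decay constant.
λ = ln(2)/t½ = 6.134 minute⁻¹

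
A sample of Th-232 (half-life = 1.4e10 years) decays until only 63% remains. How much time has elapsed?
t = t½ × log₂(N₀/N) = 9.332e9 years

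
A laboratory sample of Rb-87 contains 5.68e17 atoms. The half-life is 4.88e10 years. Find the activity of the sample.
A = λN = 8.068e6 decays/year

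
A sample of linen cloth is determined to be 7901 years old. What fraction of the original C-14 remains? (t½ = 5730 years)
N/N₀ = (1/2)^(t/t½) = 0.3845 = 38.5%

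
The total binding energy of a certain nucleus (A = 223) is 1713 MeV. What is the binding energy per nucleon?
B.E./A = 1713/223 = 7.682 MeV/nucleon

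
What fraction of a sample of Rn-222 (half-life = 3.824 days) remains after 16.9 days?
N/N₀ = (1/2)^(t/t½) = 0.04673 = 4.67%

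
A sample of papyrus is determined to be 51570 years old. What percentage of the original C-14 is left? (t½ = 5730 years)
N/N₀ = (1/2)^(t/t½) = 0.001953 = 0.195%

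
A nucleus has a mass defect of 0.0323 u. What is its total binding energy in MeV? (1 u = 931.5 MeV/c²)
B.E. = Δm × 931.5 = 30.09 MeV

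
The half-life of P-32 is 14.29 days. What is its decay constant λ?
λ = ln(2)/t½ = 0.04851 day⁻¹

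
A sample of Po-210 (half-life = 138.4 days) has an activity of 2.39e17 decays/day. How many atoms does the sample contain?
N = A/λ = 4.772e19 atoms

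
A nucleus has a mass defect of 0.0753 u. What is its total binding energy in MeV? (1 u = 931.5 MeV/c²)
B.E. = Δm × 931.5 = 70.14 MeV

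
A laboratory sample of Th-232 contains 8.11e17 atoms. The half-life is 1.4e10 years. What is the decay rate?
A = λN = 4.015e7 decays/year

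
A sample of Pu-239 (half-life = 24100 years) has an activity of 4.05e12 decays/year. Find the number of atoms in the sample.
N = A/λ = 1.408e17 atoms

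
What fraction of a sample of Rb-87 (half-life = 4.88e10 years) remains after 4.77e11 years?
N/N₀ = (1/2)^(t/t½) = 0.001142 = 0.114%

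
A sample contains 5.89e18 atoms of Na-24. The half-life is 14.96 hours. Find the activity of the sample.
A = λN = 2.729e17 decays/hour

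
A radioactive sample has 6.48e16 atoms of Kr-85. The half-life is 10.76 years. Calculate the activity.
A = λN = 4.174e15 decays/year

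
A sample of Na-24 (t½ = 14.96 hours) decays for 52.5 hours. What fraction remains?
N/N₀ = (1/2)^(t/t½) = 0.08782 = 8.78%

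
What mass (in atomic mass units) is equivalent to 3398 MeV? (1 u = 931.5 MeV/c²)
m = E/c² = 3.648 u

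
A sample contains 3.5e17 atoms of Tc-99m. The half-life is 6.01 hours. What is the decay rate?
A = λN = 4.037e16 decays/hour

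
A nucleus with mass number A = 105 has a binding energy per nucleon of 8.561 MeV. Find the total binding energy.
B.E. = 8.561 × 105 = 898.9 MeV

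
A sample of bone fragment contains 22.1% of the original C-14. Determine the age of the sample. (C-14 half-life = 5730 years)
Age = t½ × log₂(1/ratio) = 12480 years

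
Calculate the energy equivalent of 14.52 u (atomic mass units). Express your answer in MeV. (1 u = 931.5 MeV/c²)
E = mc² = 13530 MeV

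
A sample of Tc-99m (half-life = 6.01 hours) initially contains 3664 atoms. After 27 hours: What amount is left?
N = N₀(1/2)^(t/t½) = 162.8 atoms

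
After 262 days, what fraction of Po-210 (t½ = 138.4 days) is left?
N/N₀ = (1/2)^(t/t½) = 0.2692 = 26.9%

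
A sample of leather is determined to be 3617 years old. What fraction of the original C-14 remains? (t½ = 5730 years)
N/N₀ = (1/2)^(t/t½) = 0.6456 = 64.6%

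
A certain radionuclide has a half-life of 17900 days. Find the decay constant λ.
λ = ln(2)/t½ = 3.872e-5 day⁻¹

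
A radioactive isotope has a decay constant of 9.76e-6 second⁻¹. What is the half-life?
t½ = ln(2)/λ = 71020 seconds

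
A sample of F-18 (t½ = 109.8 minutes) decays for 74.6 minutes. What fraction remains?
N/N₀ = (1/2)^(t/t½) = 0.6244 = 62.4%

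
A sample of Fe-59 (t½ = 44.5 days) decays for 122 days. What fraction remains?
N/N₀ = (1/2)^(t/t½) = 0.1495 = 15%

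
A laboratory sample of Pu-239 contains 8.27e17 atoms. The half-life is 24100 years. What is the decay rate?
A = λN = 2.379e13 decays/year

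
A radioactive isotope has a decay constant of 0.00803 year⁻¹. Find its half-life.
t½ = ln(2)/λ = 86.32 years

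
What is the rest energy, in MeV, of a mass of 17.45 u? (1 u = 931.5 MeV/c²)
E = mc² = 16250 MeV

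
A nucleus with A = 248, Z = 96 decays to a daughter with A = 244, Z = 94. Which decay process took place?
ΔA = -4, ΔZ = -2 ⇒ alpha decay (α)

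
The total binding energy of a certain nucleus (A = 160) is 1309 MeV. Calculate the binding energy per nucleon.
B.E./A = 1309/160 = 8.181 MeV/nucleon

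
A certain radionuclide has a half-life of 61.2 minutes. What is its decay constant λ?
λ = ln(2)/t½ = 0.01133 minute⁻¹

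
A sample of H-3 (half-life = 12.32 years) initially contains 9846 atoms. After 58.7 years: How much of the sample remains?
N = N₀(1/2)^(t/t½) = 362.2 atoms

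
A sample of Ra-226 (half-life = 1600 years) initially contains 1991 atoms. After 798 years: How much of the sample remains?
N = N₀(1/2)^(t/t½) = 1409 atoms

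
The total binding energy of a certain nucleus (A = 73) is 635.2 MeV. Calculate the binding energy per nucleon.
B.E./A = 635.2/73 = 8.701 MeV/nucleon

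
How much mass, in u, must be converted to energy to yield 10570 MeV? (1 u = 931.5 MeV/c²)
m = E/c² = 11.35 u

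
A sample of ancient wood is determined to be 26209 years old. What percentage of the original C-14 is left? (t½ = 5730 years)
N/N₀ = (1/2)^(t/t½) = 0.04198 = 4.2%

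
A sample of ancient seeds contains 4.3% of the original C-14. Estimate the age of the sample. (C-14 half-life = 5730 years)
Age = t½ × log₂(1/ratio) = 26010 years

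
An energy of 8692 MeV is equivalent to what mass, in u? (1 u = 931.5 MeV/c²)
m = E/c² = 9.331 u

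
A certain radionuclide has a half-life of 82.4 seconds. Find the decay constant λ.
λ = ln(2)/t½ = 0.008412 second⁻¹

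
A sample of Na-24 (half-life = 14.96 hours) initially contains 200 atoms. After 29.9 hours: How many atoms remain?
N = N₀(1/2)^(t/t½) = 50.05 atoms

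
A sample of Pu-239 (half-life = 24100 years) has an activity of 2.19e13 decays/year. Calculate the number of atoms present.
N = A/λ = 7.614e17 atoms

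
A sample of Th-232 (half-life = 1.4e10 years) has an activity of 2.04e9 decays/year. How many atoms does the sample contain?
N = A/λ = 4.12e19 atoms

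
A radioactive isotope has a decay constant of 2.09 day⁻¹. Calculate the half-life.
t½ = ln(2)/λ = 0.3316 days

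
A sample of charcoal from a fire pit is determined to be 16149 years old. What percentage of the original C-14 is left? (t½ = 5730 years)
N/N₀ = (1/2)^(t/t½) = 0.1418 = 14.2%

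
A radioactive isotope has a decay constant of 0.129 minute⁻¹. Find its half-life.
t½ = ln(2)/λ = 5.373 minutes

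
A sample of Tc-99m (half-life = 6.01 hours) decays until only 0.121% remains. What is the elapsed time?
t = t½ × log₂(N₀/N) = 58.24 hours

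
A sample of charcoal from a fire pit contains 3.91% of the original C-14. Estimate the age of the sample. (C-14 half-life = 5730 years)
Age = t½ × log₂(1/ratio) = 26800 years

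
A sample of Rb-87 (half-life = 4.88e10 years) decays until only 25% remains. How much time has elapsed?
t = t½ × log₂(N₀/N) = 9.76e10 years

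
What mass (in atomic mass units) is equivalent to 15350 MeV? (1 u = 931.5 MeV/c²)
m = E/c² = 16.48 u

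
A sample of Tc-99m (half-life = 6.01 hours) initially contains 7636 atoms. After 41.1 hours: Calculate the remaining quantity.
N = N₀(1/2)^(t/t½) = 66.72 atoms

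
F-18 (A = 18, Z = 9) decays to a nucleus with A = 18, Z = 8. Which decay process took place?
ΔA = 0, ΔZ = -1 ⇒ beta-plus decay (β⁺) or electron capture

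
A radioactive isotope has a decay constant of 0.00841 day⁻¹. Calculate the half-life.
t½ = ln(2)/λ = 82.42 days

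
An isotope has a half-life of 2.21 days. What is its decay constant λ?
λ = ln(2)/t½ = 0.3136 day⁻¹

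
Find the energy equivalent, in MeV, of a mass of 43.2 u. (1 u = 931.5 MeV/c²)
E = mc² = 40240 MeV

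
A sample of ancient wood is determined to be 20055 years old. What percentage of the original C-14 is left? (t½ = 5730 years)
N/N₀ = (1/2)^(t/t½) = 0.08839 = 8.84%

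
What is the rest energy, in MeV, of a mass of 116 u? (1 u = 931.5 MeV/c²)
E = mc² = 1.081e5 MeV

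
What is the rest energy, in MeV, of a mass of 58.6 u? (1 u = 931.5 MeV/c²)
E = mc² = 54590 MeV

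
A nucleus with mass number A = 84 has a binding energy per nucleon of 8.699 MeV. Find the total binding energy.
B.E. = 8.699 × 84 = 730.7 MeV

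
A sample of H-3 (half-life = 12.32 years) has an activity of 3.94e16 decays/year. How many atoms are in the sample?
N = A/λ = 7.003e17 atoms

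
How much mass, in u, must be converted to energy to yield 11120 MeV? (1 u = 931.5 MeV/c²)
m = E/c² = 11.94 u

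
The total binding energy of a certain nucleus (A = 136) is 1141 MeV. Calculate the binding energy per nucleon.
B.E./A = 1141/136 = 8.39 MeV/nucleon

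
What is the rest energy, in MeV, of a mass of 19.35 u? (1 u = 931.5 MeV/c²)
E = mc² = 18020 MeV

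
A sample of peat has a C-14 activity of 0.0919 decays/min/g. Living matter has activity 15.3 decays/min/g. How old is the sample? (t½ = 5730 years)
Age = t½ × log₂(A₀/A) = 42280 years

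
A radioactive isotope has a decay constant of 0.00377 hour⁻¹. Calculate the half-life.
t½ = ln(2)/λ = 183.9 hours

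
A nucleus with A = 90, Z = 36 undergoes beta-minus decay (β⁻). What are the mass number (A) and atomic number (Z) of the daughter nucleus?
Daughter: A = 90, Z = 37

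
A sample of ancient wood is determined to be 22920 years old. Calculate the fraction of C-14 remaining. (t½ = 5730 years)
N/N₀ = (1/2)^(t/t½) = 0.0625 = 6.25%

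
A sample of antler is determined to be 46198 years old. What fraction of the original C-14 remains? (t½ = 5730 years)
N/N₀ = (1/2)^(t/t½) = 0.003741 = 0.374%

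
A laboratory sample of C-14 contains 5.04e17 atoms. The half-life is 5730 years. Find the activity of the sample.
A = λN = 6.097e13 decays/year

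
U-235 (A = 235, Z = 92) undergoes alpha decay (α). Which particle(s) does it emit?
α particle = ⁴₂He (2 protons + 2 neutrons)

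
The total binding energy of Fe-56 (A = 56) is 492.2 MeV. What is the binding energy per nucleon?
B.E./A = 492.2/56 = 8.789 MeV/nucleon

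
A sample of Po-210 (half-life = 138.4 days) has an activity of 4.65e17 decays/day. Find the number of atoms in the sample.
N = A/λ = 9.285e19 atoms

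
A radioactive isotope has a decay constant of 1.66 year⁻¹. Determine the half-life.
t½ = ln(2)/λ = 0.4176 years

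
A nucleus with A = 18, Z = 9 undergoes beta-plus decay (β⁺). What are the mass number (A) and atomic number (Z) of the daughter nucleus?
Daughter: A = 18, Z = 8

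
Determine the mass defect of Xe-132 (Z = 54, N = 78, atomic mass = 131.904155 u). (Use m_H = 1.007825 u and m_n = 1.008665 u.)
Δm = Z·m_H + N·m_n − M = 1.194 u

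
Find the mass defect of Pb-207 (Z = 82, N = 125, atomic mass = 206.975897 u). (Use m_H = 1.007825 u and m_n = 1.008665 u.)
Δm = Z·m_H + N·m_n − M = 1.749 u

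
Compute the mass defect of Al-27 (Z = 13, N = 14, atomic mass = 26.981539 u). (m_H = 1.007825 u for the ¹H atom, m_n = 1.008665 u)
Δm = Z·m_H + N·m_n − M = 0.2415 u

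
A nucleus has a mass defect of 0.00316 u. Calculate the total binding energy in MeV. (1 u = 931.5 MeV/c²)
B.E. = Δm × 931.5 = 2.944 MeV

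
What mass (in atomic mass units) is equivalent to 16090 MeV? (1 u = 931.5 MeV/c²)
m = E/c² = 17.27 u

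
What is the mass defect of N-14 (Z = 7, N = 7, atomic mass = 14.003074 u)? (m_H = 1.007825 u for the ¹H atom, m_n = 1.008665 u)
Δm = Z·m_H + N·m_n − M = 0.1124 u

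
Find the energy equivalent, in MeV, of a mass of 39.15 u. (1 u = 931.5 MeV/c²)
E = mc² = 36470 MeV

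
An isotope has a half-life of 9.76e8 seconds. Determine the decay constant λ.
λ = ln(2)/t½ = 7.102e-10 second⁻¹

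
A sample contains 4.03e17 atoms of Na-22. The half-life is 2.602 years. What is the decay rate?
A = λN = 1.074e17 decays/year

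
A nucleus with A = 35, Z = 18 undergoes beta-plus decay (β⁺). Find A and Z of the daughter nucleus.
Daughter: A = 35, Z = 17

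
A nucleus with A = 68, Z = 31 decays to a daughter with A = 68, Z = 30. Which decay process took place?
ΔA = 0, ΔZ = -1 ⇒ beta-plus decay (β⁺) or electron capture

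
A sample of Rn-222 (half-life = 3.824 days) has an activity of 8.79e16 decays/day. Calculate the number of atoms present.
N = A/λ = 4.849e17 atoms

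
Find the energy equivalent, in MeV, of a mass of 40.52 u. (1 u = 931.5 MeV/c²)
E = mc² = 37740 MeV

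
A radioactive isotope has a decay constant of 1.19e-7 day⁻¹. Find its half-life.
t½ = ln(2)/λ = 5.825e6 days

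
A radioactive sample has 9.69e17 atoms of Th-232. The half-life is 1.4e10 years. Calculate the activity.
A = λN = 4.798e7 decays/year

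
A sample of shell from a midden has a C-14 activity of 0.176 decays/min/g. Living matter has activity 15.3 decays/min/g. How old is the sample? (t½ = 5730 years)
Age = t½ × log₂(A₀/A) = 36910 years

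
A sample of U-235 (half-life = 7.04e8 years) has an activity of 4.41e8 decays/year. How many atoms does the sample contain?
N = A/λ = 4.479e17 atoms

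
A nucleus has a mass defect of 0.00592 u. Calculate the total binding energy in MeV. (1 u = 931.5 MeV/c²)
B.E. = Δm × 931.5 = 5.514 MeV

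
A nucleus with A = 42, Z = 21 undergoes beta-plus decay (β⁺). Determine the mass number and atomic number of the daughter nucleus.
Daughter: A = 42, Z = 20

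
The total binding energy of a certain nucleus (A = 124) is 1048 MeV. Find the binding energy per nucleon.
B.E./A = 1048/124 = 8.452 MeV/nucleon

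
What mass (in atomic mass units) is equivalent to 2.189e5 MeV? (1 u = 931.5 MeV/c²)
m = E/c² = 235 u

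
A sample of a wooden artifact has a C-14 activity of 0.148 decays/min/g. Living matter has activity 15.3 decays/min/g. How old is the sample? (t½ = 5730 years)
Age = t½ × log₂(A₀/A) = 38340 years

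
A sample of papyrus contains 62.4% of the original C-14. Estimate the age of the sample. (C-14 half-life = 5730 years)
Age = t½ × log₂(1/ratio) = 3899 years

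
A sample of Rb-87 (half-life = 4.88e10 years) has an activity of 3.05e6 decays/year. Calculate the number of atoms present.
N = A/λ = 2.147e17 atoms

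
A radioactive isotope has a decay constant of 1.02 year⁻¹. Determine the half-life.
t½ = ln(2)/λ = 0.6796 years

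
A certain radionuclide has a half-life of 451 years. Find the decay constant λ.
λ = ln(2)/t½ = 0.001537 year⁻¹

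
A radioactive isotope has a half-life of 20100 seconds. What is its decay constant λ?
λ = ln(2)/t½ = 3.448e-5 second⁻¹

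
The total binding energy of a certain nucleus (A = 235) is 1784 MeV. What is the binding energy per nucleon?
B.E./A = 1784/235 = 7.591 MeV/nucleon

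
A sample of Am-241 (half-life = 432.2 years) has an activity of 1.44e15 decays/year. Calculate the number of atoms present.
N = A/λ = 8.979e17 atoms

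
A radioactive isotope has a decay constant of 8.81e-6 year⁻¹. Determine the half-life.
t½ = ln(2)/λ = 78680 years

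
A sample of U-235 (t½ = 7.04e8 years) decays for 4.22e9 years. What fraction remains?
N/N₀ = (1/2)^(t/t½) = 0.01569 = 1.57%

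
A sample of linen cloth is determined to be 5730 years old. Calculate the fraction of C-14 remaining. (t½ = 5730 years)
N/N₀ = (1/2)^(t/t½) = 0.5 = 50%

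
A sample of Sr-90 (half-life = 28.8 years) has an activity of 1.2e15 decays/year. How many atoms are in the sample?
N = A/λ = 4.986e16 atoms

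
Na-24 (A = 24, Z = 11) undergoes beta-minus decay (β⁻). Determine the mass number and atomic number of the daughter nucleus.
Daughter: A = 24, Z = 12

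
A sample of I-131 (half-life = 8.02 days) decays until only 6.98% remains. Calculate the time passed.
t = t½ × log₂(N₀/N) = 30.8 days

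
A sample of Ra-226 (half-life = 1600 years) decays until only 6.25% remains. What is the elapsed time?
t = t½ × log₂(N₀/N) = 6400 years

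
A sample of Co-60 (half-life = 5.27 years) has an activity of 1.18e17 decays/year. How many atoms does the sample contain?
N = A/λ = 8.972e17 atoms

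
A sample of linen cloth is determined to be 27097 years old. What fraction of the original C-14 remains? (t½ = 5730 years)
N/N₀ = (1/2)^(t/t½) = 0.03771 = 3.77%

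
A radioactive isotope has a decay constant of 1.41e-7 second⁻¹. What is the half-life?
t½ = ln(2)/λ = 4.916e6 seconds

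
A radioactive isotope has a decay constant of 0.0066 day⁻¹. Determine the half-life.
t½ = ln(2)/λ = 105 days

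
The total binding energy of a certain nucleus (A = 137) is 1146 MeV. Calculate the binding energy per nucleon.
B.E./A = 1146/137 = 8.365 MeV/nucleon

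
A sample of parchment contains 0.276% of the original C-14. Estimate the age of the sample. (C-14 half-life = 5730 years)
Age = t½ × log₂(1/ratio) = 48710 years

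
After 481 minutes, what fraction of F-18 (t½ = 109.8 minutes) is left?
N/N₀ = (1/2)^(t/t½) = 0.048 = 4.8%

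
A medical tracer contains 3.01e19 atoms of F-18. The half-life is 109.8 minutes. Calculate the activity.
A = λN = 1.9e17 decays/minute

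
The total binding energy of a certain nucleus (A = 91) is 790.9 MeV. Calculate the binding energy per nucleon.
B.E./A = 790.9/91 = 8.691 MeV/nucleon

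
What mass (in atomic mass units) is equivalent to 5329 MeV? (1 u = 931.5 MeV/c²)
m = E/c² = 5.721 u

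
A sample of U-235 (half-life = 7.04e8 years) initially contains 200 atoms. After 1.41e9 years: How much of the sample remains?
N = N₀(1/2)^(t/t½) = 49.9 atoms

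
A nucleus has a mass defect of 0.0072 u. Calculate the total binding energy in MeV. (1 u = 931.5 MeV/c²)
B.E. = Δm × 931.5 = 6.707 MeV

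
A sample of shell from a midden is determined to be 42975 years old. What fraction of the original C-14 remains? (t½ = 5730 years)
N/N₀ = (1/2)^(t/t½) = 0.005524 = 0.552%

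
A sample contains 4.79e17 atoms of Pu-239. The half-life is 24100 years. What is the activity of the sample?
A = λN = 1.378e13 decays/year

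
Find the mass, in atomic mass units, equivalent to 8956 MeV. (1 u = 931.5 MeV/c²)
m = E/c² = 9.615 u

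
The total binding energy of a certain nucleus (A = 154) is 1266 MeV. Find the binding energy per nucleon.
B.E./A = 1266/154 = 8.221 MeV/nucleon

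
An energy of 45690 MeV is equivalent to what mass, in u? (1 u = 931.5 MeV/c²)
m = E/c² = 49.05 u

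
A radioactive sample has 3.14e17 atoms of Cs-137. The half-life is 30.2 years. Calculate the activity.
A = λN = 7.207e15 decays/year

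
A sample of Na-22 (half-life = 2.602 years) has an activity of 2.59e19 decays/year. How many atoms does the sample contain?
N = A/λ = 9.723e19 atoms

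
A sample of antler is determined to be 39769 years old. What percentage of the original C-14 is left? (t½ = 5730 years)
N/N₀ = (1/2)^(t/t½) = 0.008142 = 0.814%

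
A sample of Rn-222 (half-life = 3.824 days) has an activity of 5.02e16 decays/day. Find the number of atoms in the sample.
N = A/λ = 2.769e17 atoms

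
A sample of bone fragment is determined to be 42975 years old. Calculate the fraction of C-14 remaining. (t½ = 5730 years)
N/N₀ = (1/2)^(t/t½) = 0.005524 = 0.552%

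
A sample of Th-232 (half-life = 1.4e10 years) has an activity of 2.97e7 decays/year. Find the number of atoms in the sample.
N = A/λ = 5.999e17 atoms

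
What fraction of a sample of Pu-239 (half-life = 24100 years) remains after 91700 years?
N/N₀ = (1/2)^(t/t½) = 0.07155 = 7.15%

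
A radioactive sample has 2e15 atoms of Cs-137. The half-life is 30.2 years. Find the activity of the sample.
A = λN = 4.59e13 decays/year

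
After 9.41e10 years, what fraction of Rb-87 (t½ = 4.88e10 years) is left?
N/N₀ = (1/2)^(t/t½) = 0.2627 = 26.3%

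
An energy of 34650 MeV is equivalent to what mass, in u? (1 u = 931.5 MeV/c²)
m = E/c² = 37.2 u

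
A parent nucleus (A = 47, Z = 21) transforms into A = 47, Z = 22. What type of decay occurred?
ΔA = 0, ΔZ = +1 ⇒ beta-minus decay (β⁻)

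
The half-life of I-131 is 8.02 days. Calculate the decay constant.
λ = ln(2)/t½ = 0.08643 day⁻¹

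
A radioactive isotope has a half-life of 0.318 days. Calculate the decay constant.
λ = ln(2)/t½ = 2.18 day⁻¹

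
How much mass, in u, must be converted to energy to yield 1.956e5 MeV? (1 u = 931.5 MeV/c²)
m = E/c² = 210 u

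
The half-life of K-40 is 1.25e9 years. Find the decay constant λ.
λ = ln(2)/t½ = 5.545e-10 year⁻¹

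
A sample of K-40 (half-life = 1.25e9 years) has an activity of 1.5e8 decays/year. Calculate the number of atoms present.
N = A/λ = 2.705e17 atoms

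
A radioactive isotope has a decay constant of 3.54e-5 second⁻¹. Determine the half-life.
t½ = ln(2)/λ = 19580 seconds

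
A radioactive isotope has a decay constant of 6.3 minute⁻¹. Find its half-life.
t½ = ln(2)/λ = 0.11 minutes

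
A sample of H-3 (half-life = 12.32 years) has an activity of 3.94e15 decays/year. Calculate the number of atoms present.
N = A/λ = 7.003e16 atoms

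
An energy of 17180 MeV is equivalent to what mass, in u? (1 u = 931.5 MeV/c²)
m = E/c² = 18.44 u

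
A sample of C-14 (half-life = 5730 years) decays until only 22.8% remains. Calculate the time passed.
t = t½ × log₂(N₀/N) = 12220 years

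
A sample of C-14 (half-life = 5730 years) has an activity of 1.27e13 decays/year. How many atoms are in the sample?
N = A/λ = 1.05e17 atoms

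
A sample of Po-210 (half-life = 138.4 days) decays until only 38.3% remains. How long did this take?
t = t½ × log₂(N₀/N) = 191.6 days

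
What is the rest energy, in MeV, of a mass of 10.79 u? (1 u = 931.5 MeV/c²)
E = mc² = 10050 MeV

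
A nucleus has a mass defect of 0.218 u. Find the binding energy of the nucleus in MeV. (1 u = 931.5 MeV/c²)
B.E. = Δm × 931.5 = 203.1 MeV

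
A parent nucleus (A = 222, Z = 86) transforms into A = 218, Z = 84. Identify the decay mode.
ΔA = -4, ΔZ = -2 ⇒ alpha decay (α)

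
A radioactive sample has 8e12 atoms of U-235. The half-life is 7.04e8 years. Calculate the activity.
A = λN = 7877 decays/year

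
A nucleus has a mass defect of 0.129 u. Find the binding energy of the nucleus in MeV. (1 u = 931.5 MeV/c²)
B.E. = Δm × 931.5 = 120.2 MeV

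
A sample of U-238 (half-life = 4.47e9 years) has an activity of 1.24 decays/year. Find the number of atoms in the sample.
N = A/λ = 7.997e9 atoms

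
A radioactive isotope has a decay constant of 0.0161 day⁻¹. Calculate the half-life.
t½ = ln(2)/λ = 43.05 days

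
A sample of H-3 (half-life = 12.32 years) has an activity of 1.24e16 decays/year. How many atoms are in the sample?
N = A/λ = 2.204e17 atoms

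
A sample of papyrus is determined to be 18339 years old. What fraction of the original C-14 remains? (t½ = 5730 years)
N/N₀ = (1/2)^(t/t½) = 0.1088 = 10.9%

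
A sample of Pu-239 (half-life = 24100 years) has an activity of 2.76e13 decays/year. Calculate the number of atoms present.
N = A/λ = 9.596e17 atoms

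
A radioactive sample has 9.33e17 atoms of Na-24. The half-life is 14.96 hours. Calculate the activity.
A = λN = 4.323e16 decays/hour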